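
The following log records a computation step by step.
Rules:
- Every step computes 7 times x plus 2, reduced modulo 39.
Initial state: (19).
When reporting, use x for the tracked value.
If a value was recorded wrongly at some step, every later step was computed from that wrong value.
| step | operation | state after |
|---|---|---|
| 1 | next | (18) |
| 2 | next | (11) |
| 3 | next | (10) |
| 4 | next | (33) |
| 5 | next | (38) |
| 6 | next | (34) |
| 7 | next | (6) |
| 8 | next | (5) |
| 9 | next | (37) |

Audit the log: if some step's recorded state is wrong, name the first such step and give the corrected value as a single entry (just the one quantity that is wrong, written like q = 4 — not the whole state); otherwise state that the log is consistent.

step 1: x = (7*19 + 2) mod 39 = 18 -> consistent with the log
step 2: x = (7*18 + 2) mod 39 = 11 -> exactly as logged
step 3: x = (7*11 + 2) mod 39 = 1 -> the entry is off here
First deviation found at step 3; the corrected entry is x = 1.

step 3, x = 1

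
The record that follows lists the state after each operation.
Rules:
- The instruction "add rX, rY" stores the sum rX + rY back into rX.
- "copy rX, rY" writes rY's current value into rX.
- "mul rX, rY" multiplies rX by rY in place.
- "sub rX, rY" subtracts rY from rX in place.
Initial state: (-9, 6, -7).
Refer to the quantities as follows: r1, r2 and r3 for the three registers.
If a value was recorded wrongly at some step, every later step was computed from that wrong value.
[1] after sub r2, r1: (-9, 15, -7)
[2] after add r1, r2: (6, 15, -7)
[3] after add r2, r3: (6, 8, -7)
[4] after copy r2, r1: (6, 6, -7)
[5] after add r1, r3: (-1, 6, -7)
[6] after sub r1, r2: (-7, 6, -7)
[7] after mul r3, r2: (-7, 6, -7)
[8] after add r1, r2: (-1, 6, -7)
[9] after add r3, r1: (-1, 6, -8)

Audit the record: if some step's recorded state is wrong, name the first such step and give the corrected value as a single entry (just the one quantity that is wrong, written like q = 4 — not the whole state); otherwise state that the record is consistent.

1. r2 = 6 - -9 = 15 (consistent with the record)
2. r1 = -9 + 15 = 6 (agrees with the record)
3. r2 = 15 + -7 = 8 (exactly as logged)
4. r2 = 6 (matches)
5. r1 = 6 + -7 = -1 (agrees with the record)
6. r1 = -1 - 6 = -7 (verified)
7. r3 = -7 * 6 = -42 (a discrepancy with the record)
Step 7 is the first one off; corrected, r3 = -42.

step 7, r3 = -42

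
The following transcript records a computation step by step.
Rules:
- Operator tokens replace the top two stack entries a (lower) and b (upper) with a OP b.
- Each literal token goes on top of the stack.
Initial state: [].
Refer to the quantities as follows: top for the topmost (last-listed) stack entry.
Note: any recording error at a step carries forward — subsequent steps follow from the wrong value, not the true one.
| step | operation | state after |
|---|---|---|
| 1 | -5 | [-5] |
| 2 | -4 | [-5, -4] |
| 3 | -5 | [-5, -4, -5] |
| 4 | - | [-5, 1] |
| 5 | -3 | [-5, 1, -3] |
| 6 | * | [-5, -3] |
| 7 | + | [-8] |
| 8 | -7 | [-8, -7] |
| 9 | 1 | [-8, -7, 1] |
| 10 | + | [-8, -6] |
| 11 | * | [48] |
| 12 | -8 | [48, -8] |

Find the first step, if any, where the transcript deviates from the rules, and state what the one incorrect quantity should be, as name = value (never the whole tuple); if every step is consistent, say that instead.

1. push -5: top = -5 (same as recorded)
2. push -4: top = -4 (matches)
3. push -5: top = -5 (confirmed correct)
4. -4 - -5 = 1 (in agreement)
5. push -3: top = -3 (verified)
6. 1 * -3 = -3 (exactly as logged)
7. -5 + -3 = -8 (consistent with the transcript)
8. push -7: top = -7 (verified)
9. push 1: top = 1 (verified)
10. -7 + 1 = -6 (checks out)
11. -8 * -6 = 48 (checks out)
12. push -8: top = -8 (agrees with the transcript)
All steps check out; nothing to correct.

no error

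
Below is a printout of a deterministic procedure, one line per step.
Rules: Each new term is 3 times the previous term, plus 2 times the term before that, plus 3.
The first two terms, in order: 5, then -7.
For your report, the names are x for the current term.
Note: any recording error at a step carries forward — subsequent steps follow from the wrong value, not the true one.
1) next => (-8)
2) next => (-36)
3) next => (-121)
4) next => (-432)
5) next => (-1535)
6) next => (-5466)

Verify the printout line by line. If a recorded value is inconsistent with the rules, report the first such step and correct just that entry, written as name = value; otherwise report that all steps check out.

step 2, x = -35

Recomputing the run from the initial state:
step 1: x = -8
step 2: x = -35
step 3: x = -118
step 4: x = -421
step 5: x = -1496
step 6: x = -5327
The first disagreement with the printout is at step 2, where the value should be x = -35.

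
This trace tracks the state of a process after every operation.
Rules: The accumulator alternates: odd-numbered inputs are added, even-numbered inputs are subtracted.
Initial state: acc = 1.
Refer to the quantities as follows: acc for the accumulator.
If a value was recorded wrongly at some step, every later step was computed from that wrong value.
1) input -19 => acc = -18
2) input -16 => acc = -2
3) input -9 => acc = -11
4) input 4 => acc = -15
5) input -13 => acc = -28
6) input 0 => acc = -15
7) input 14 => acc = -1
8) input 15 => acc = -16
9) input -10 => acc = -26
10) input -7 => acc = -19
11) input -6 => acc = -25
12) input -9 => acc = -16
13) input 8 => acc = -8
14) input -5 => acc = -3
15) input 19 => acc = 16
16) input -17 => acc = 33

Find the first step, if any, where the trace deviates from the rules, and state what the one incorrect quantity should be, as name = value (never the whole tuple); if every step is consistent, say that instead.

Step 1: acc = 1 + -19 = -18 — checks out.
Step 2: acc = -18 - -16 = -2 — exactly as logged.
Step 3: acc = -2 + -9 = -11 — consistent with the trace.
Step 4: acc = -11 - 4 = -15 — matches.
Step 5: acc = -15 + -13 = -28 — exactly as logged.
Step 6: acc = -28 - 0 = -28 — first mismatch against the trace.
The audit stops at step 6: the recorded entry is wrong and should be acc = -28.

step 6, acc = -28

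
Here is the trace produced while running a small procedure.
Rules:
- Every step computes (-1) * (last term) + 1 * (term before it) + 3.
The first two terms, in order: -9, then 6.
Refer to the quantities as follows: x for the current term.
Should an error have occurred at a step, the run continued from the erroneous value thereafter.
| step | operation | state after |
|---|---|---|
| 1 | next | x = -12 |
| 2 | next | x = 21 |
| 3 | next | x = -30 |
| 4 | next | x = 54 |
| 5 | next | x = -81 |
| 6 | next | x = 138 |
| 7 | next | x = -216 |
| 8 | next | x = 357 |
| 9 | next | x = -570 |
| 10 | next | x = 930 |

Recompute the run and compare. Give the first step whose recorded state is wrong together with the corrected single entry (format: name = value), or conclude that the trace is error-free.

no error

step 1: x = -1*(6) + (1)*(-9) + (3) = -12 -> verified
step 2: x = -1*(-12) + (1)*(6) + (3) = 21 -> consistent with the trace
step 3: x = -1*(21) + (1)*(-12) + (3) = -30 -> same as recorded
step 4: x = -1*(-30) + (1)*(21) + (3) = 54 -> same as recorded
step 5: x = -1*(54) + (1)*(-30) + (3) = -81 -> agrees with the trace
step 6: x = -1*(-81) + (1)*(54) + (3) = 138 -> no discrepancy
step 7: x = -1*(138) + (1)*(-81) + (3) = -216 -> no discrepancy
step 8: x = -1*(-216) + (1)*(138) + (3) = 357 -> confirmed correct
step 9: x = -1*(357) + (1)*(-216) + (3) = -570 -> in agreement
step 10: x = -1*(-570) + (1)*(357) + (3) = 930 -> in agreement
All entries verified; no error found.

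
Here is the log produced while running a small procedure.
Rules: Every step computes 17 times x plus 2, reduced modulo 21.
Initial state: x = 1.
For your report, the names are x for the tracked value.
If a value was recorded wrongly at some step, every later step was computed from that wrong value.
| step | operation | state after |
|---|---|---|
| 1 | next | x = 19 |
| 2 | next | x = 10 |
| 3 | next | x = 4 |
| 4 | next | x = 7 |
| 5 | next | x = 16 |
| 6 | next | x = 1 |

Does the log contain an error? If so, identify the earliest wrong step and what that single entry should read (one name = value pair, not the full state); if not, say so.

Step 1: x = (17*1 + 2) mod 21 = 19 — checks out.
Step 2: x = (17*19 + 2) mod 21 = 10 — consistent with the log.
Step 3: x = (17*10 + 2) mod 21 = 4 — verified.
Step 4: x = (17*4 + 2) mod 21 = 7 — checks out.
Step 5: x = (17*7 + 2) mod 21 = 16 — in agreement.
Step 6: x = (17*16 + 2) mod 21 = 1 — agrees with the log.
No step deviates from the rules.

no error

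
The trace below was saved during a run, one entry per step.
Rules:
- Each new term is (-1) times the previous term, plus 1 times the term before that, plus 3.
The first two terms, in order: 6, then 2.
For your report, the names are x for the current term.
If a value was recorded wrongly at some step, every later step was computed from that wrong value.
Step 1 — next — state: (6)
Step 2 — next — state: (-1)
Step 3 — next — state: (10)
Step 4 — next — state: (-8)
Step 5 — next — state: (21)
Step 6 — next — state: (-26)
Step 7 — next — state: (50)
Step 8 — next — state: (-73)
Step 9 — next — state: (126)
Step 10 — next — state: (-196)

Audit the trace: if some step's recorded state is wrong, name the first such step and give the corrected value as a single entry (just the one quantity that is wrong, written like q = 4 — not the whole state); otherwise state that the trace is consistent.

Recomputing the run from the initial state:
step 1: x = 7
step 2: x = -2
step 3: x = 12
step 4: x = -11
step 5: x = 26
step 6: x = -34
step 7: x = 63
step 8: x = -94
step 9: x = 160
step 10: x = -251
The first disagreement with the trace is at step 1, where the value should be x = 7.

step 1, x = 7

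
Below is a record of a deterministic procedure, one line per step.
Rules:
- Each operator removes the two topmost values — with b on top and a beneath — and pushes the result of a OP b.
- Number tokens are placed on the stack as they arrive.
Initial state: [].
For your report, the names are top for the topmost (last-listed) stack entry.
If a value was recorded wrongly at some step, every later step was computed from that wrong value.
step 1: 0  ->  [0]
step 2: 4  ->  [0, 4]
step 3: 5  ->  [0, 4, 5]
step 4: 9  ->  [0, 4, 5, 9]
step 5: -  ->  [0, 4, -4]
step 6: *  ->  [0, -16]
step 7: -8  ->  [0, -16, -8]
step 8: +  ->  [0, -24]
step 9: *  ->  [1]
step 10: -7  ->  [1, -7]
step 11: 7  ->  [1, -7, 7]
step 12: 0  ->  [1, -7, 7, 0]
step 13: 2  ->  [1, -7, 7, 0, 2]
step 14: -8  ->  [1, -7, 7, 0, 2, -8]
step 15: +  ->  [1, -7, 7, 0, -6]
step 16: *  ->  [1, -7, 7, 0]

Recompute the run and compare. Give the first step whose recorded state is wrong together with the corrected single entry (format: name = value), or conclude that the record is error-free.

Step 1: push 0: top = 0 — exactly as logged.
Step 2: push 4: top = 4 — agrees with the record.
Step 3: push 5: top = 5 — in agreement.
Step 4: push 9: top = 9 — in agreement.
Step 5: 5 - 9 = -4 — verified.
Step 6: 4 * -4 = -16 — exactly as logged.
Step 7: push -8: top = -8 — verified.
Step 8: -16 + -8 = -24 — consistent with the record.
Step 9: 0 * -24 = 0 — this is not what the record shows.
The audit stops at step 9: the recorded entry is wrong and should be top = 0.

step 9, top = 0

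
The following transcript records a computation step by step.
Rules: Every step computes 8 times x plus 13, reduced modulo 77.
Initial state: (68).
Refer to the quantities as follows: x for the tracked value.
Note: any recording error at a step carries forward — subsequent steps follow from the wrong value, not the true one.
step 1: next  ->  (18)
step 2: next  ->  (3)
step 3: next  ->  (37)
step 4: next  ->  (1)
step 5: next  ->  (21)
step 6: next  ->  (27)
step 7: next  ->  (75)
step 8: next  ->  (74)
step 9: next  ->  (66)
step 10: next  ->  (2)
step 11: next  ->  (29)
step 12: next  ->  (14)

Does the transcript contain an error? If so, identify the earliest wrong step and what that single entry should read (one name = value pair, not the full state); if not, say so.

no error

Step 1: x = (8*68 + 13) mod 77 = 18 — in agreement.
Step 2: x = (8*18 + 13) mod 77 = 3 — in agreement.
Step 3: x = (8*3 + 13) mod 77 = 37 — same as recorded.
Step 4: x = (8*37 + 13) mod 77 = 1 — same as recorded.
Step 5: x = (8*1 + 13) mod 77 = 21 — exactly as logged.
Step 6: x = (8*21 + 13) mod 77 = 27 — confirmed correct.
Step 7: x = (8*27 + 13) mod 77 = 75 — no discrepancy.
Step 8: x = (8*75 + 13) mod 77 = 74 — checks out.
Step 9: x = (8*74 + 13) mod 77 = 66 — checks out.
Step 10: x = (8*66 + 13) mod 77 = 2 — checks out.
Step 11: x = (8*2 + 13) mod 77 = 29 — verified.
Step 12: x = (8*29 + 13) mod 77 = 14 — verified.
Every step is consistent.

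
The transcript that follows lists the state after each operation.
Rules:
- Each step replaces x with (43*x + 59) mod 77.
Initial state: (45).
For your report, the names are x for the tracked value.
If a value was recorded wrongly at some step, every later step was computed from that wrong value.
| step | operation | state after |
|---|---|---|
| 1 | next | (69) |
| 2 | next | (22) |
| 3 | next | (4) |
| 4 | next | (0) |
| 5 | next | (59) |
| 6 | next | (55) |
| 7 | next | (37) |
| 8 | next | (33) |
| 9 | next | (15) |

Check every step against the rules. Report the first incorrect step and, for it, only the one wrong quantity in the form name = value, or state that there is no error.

step 2, x = 23

Recomputing the run from the initial state:
step 1: x = 69
step 2: x = 23
step 3: x = 47
step 4: x = 1
step 5: x = 25
step 6: x = 56
step 7: x = 3
step 8: x = 34
step 9: x = 58
The first disagreement with the transcript is at step 2, where the value should be x = 23.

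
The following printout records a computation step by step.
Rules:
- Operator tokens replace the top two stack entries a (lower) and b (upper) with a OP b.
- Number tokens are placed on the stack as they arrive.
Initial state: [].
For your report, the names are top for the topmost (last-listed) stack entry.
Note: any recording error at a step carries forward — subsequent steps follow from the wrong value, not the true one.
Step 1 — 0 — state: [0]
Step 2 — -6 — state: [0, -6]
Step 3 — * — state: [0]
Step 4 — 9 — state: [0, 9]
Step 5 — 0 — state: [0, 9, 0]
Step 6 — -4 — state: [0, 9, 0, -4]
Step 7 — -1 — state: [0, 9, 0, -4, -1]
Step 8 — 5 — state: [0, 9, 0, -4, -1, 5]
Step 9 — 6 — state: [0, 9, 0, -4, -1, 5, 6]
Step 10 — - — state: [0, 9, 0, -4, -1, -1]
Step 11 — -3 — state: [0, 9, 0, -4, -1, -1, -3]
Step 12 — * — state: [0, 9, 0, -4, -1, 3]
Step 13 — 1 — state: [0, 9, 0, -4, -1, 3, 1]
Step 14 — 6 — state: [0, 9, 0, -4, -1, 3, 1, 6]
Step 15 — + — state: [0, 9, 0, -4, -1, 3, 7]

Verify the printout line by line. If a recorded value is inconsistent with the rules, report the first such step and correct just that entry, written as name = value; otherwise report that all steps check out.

no error

1. push 0: top = 0 (exactly as logged)
2. push -6: top = -6 (verified)
3. 0 * -6 = 0 (agrees with the printout)
4. push 9: top = 9 (checks out)
5. push 0: top = 0 (checks out)
6. push -4: top = -4 (no discrepancy)
7. push -1: top = -1 (consistent with the printout)
8. push 5: top = 5 (consistent with the printout)
9. push 6: top = 6 (exactly as logged)
10. 5 - 6 = -1 (in agreement)
11. push -3: top = -3 (matches)
12. -1 * -3 = 3 (same as recorded)
13. push 1: top = 1 (agrees with the printout)
14. push 6: top = 6 (consistent with the printout)
15. 1 + 6 = 7 (exactly as logged)
The recomputation confirms every line.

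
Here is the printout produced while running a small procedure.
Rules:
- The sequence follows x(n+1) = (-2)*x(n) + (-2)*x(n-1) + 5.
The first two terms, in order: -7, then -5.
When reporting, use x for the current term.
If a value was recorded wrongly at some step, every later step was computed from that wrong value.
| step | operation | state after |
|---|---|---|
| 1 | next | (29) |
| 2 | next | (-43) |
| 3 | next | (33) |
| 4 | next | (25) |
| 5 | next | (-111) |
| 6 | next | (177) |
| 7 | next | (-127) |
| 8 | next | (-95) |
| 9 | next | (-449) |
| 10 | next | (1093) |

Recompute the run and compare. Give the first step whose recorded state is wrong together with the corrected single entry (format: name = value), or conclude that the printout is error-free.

step 9, x = 449

Recomputing the run from the initial state:
step 1: x = 29
step 2: x = -43
step 3: x = 33
step 4: x = 25
step 5: x = -111
step 6: x = 177
step 7: x = -127
step 8: x = -95
step 9: x = 449
step 10: x = -703
The first disagreement with the printout is at step 9, where the value should be x = 449.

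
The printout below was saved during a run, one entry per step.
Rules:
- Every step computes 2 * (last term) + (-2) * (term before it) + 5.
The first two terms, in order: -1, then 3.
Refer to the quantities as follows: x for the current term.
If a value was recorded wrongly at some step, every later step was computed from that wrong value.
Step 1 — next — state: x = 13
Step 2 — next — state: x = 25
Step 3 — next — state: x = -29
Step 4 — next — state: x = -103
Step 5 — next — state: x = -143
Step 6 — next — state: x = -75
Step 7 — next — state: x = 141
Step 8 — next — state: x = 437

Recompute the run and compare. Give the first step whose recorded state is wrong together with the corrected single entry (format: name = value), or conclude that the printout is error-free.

step 1: x = 2*(3) + (-2)*(-1) + (5) = 13 -> agrees with the printout
step 2: x = 2*(13) + (-2)*(3) + (5) = 25 -> confirmed correct
step 3: x = 2*(25) + (-2)*(13) + (5) = 29 -> the printout has a different value
First incorrect step: 3; the correct value is x = 29.

step 3, x = 29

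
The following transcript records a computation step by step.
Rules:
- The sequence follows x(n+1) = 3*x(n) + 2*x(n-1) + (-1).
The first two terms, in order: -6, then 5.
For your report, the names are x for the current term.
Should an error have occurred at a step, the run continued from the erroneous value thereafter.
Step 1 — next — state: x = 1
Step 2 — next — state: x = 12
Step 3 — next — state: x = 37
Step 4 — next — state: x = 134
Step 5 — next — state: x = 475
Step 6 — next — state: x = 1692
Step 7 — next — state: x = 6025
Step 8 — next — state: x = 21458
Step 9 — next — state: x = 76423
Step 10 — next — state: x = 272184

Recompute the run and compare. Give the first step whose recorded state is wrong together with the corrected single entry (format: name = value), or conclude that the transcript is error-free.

Recomputing the run from the initial state:
step 1: x = 2
step 2: x = 15
step 3: x = 48
step 4: x = 173
step 5: x = 614
step 6: x = 2187
step 7: x = 7788
step 8: x = 27737
step 9: x = 98786
step 10: x = 351831
The first disagreement with the transcript is at step 1, where the value should be x = 2.

step 1, x = 2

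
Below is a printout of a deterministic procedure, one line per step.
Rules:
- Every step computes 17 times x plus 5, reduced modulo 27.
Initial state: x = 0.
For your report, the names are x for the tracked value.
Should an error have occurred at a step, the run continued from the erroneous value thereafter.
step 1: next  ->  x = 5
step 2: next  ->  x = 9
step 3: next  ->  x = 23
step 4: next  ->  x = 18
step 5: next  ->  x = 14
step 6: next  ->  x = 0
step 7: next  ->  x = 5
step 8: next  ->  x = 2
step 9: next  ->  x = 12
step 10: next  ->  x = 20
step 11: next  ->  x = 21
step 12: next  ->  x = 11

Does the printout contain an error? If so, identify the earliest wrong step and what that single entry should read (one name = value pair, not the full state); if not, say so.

step 8, x = 9

Recomputing the run from the initial state:
step 1: x = 5
step 2: x = 9
step 3: x = 23
step 4: x = 18
step 5: x = 14
step 6: x = 0
step 7: x = 5
step 8: x = 9
step 9: x = 23
step 10: x = 18
step 11: x = 14
step 12: x = 0
The first disagreement with the printout is at step 8, where the value should be x = 9.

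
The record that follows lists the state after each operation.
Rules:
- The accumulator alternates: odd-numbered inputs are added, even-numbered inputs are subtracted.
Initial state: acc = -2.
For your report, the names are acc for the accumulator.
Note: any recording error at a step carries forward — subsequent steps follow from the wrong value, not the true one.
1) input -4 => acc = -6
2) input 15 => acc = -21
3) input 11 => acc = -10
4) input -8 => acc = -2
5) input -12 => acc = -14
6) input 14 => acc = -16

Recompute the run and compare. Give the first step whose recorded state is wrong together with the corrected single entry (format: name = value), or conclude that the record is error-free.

1. acc = -2 + -4 = -6 (no discrepancy)
2. acc = -6 - 15 = -21 (exactly as logged)
3. acc = -21 + 11 = -10 (exactly as logged)
4. acc = -10 - -8 = -2 (in agreement)
5. acc = -2 + -12 = -14 (no discrepancy)
6. acc = -14 - 14 = -28 (first mismatch against the record)
That makes step 6 the first incorrect line — acc = -28 is what it should show.

step 6, acc = -28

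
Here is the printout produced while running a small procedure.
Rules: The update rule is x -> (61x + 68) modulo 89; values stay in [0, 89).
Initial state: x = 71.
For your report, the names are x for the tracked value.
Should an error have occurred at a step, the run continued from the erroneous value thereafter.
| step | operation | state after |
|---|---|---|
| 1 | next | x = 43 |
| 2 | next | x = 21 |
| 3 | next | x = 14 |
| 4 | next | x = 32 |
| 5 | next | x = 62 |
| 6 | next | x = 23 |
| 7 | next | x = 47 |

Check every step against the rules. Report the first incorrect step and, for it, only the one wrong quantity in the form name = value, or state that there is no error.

Recomputing the run from the initial state:
step 1: x = 38
step 2: x = 72
step 3: x = 10
step 4: x = 55
step 5: x = 41
step 6: x = 77
step 7: x = 48
The first disagreement with the printout is at step 1, where the value should be x = 38.

step 1, x = 38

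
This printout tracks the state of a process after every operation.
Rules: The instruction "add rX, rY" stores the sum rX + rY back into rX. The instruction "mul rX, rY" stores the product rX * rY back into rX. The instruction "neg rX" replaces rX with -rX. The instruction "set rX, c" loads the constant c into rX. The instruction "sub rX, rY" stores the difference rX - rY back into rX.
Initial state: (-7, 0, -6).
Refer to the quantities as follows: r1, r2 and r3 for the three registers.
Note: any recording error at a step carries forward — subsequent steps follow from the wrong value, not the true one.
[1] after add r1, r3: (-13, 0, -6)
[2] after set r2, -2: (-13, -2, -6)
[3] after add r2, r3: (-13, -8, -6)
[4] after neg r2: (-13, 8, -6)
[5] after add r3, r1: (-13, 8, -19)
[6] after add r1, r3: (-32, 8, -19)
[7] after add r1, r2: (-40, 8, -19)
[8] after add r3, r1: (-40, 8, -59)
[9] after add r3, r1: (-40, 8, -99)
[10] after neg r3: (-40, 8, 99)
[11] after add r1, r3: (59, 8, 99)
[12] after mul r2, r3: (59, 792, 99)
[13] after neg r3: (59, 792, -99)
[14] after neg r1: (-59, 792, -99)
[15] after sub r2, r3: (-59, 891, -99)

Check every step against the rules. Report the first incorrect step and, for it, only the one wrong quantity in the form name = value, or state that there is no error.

step 7, r1 = -24

1. r1 = -7 + -6 = -13 (no discrepancy)
2. r2 = -2 (verified)
3. r2 = -2 + -6 = -8 (consistent with the printout)
4. r2 = -(-8) = 8 (verified)
5. r3 = -6 + -13 = -19 (agrees with the printout)
6. r1 = -13 + -19 = -32 (confirmed correct)
7. r1 = -32 + 8 = -24 (the printout disagrees here)
So the first discrepancy is step 7, where the right value is r1 = -24.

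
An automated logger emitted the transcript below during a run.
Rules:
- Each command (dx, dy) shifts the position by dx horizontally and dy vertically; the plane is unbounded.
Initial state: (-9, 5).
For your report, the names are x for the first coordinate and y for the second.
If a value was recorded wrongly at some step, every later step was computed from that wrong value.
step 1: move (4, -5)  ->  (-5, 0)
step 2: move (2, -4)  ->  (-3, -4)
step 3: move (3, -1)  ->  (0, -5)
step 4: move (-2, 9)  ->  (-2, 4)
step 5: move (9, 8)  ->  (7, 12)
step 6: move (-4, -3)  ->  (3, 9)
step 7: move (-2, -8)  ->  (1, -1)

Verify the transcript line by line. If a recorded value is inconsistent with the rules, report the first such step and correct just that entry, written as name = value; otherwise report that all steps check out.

step 1: x = -9 + (4) = -5, y = 5 + (-5) = 0 -> checks out
step 2: x = -5 + (2) = -3, y = 0 + (-4) = -4 -> consistent with the transcript
step 3: x = -3 + (3) = 0, y = -4 + (-1) = -5 -> same as recorded
step 4: x = 0 + (-2) = -2, y = -5 + (9) = 4 -> no discrepancy
step 5: x = -2 + (9) = 7, y = 4 + (8) = 12 -> consistent with the transcript
step 6: x = 7 + (-4) = 3, y = 12 + (-3) = 9 -> same as recorded
step 7: x = 3 + (-2) = 1, y = 9 + (-8) = 1 -> the transcript disagrees here
First incorrect step: 7; the correct value is y = 1.

step 7, y = 1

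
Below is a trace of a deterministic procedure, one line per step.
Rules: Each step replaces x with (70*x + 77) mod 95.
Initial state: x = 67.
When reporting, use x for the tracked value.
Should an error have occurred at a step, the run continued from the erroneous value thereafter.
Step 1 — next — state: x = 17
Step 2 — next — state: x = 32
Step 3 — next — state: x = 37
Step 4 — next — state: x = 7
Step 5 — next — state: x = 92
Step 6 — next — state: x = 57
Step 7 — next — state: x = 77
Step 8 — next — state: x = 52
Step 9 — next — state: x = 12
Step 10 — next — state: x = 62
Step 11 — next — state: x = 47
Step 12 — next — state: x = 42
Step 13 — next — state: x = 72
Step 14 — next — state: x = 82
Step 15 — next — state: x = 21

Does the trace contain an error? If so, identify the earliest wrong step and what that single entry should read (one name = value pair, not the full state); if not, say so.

step 15, x = 22

step 1: x = (70*67 + 77) mod 95 = 17 -> no discrepancy
step 2: x = (70*17 + 77) mod 95 = 32 -> consistent with the trace
step 3: x = (70*32 + 77) mod 95 = 37 -> consistent with the trace
step 4: x = (70*37 + 77) mod 95 = 7 -> same as recorded
step 5: x = (70*7 + 77) mod 95 = 92 -> in agreement
step 6: x = (70*92 + 77) mod 95 = 57 -> checks out
step 7: x = (70*57 + 77) mod 95 = 77 -> consistent with the trace
step 8: x = (70*77 + 77) mod 95 = 52 -> verified
step 9: x = (70*52 + 77) mod 95 = 12 -> consistent with the trace
step 10: x = (70*12 + 77) mod 95 = 62 -> confirmed correct
step 11: x = (70*62 + 77) mod 95 = 47 -> no discrepancy
step 12: x = (70*47 + 77) mod 95 = 42 -> no discrepancy
step 13: x = (70*42 + 77) mod 95 = 72 -> no discrepancy
step 14: x = (70*72 + 77) mod 95 = 82 -> in agreement
step 15: x = (70*82 + 77) mod 95 = 22 -> this is not what the trace shows
First incorrect step: 15; the correct value is x = 22.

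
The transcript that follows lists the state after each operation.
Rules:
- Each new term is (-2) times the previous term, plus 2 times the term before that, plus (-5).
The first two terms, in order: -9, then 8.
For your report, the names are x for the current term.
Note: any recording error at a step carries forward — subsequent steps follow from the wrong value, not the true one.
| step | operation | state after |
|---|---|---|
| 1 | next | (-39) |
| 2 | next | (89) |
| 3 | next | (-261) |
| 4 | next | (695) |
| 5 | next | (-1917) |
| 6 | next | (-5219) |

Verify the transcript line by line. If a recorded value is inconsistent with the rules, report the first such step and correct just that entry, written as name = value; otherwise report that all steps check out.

Step 1: x = -2*(8) + (2)*(-9) + (-5) = -39 — no discrepancy.
Step 2: x = -2*(-39) + (2)*(8) + (-5) = 89 — checks out.
Step 3: x = -2*(89) + (2)*(-39) + (-5) = -261 — checks out.
Step 4: x = -2*(-261) + (2)*(89) + (-5) = 695 — confirmed correct.
Step 5: x = -2*(695) + (2)*(-261) + (-5) = -1917 — same as recorded.
Step 6: x = -2*(-1917) + (2)*(695) + (-5) = 5219 — a discrepancy with the transcript.
The audit stops at step 6: the recorded entry is wrong and should be x = 5219.

step 6, x = 5219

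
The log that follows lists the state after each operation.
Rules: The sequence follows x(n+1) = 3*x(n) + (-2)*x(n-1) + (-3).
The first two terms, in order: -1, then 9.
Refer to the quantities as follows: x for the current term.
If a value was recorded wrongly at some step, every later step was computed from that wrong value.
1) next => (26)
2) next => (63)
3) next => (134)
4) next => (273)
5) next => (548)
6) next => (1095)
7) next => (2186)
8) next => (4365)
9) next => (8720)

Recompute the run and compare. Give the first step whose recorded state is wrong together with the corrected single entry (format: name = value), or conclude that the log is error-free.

step 2, x = 57

step 1: x = 3*(9) + (-2)*(-1) + (-3) = 26 -> verified
step 2: x = 3*(26) + (-2)*(9) + (-3) = 57 -> this is not what the log shows
Conclusion: step 2 carries the first error; the entry should be x = 57.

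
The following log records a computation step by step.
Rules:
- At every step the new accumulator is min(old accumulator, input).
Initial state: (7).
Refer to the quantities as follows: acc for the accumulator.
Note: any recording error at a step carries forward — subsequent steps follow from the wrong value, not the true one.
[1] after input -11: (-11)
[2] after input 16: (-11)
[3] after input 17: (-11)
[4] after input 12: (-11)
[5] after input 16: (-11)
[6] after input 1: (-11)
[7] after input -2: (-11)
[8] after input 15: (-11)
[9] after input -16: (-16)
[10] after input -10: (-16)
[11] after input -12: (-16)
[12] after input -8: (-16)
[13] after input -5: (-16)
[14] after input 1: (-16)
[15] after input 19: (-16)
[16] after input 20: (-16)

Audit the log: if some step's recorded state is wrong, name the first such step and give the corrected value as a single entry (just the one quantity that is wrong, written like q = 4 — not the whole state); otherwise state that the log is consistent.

Recomputing the run from the initial state:
step 1: acc = -11
step 2: acc = -11
step 3: acc = -11
step 4: acc = -11
step 5: acc = -11
step 6: acc = -11
step 7: acc = -11
step 8: acc = -11
step 9: acc = -16
step 10: acc = -16
step 11: acc = -16
step 12: acc = -16
step 13: acc = -16
step 14: acc = -16
step 15: acc = -16
step 16: acc = -16
This matches the log at every step.

no error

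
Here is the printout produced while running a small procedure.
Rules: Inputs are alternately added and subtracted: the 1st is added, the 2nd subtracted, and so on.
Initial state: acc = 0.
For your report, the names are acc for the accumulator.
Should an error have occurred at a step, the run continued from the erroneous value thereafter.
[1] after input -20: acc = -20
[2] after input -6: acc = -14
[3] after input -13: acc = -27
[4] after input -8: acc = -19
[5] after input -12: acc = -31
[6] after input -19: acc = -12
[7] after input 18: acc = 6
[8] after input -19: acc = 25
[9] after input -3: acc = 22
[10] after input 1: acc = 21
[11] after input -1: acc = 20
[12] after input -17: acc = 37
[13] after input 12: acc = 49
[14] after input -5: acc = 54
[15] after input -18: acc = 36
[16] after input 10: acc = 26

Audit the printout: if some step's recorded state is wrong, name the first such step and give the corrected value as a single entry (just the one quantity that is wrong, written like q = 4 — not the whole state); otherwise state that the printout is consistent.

step 1: acc = 0 + -20 = -20 -> no discrepancy
step 2: acc = -20 - -6 = -14 -> consistent with the printout
step 3: acc = -14 + -13 = -27 -> agrees with the printout
step 4: acc = -27 - -8 = -19 -> exactly as logged
step 5: acc = -19 + -12 = -31 -> checks out
step 6: acc = -31 - -19 = -12 -> same as recorded
step 7: acc = -12 + 18 = 6 -> verified
step 8: acc = 6 - -19 = 25 -> confirmed correct
step 9: acc = 25 + -3 = 22 -> verified
step 10: acc = 22 - 1 = 21 -> checks out
step 11: acc = 21 + -1 = 20 -> matches
step 12: acc = 20 - -17 = 37 -> no discrepancy
step 13: acc = 37 + 12 = 49 -> agrees with the printout
step 14: acc = 49 - -5 = 54 -> no discrepancy
step 15: acc = 54 + -18 = 36 -> same as recorded
step 16: acc = 36 - 10 = 26 -> verified
The recomputation confirms every line.

no error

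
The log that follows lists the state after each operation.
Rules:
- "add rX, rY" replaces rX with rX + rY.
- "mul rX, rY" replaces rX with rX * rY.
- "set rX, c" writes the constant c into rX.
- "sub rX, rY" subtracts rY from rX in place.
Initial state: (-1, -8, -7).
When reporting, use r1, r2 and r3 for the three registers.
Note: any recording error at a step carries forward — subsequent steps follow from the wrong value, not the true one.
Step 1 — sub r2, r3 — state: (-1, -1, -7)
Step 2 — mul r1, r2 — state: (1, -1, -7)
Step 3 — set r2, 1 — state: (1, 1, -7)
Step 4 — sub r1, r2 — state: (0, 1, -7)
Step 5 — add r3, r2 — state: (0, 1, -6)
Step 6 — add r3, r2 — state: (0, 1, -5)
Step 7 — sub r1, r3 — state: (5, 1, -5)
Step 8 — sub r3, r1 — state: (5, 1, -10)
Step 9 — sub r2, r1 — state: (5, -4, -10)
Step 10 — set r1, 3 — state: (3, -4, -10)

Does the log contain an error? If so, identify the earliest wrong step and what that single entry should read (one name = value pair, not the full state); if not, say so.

no error

1. r2 = -8 - -7 = -1 (no discrepancy)
2. r1 = -1 * -1 = 1 (same as recorded)
3. r2 = 1 (exactly as logged)
4. r1 = 1 - 1 = 0 (confirmed correct)
5. r3 = -7 + 1 = -6 (matches)
6. r3 = -6 + 1 = -5 (matches)
7. r1 = 0 - -5 = 5 (same as recorded)
8. r3 = -5 - 5 = -10 (in agreement)
9. r2 = 1 - 5 = -4 (in agreement)
10. r1 = 3 (exactly as logged)
Each recorded entry agrees with the recomputation.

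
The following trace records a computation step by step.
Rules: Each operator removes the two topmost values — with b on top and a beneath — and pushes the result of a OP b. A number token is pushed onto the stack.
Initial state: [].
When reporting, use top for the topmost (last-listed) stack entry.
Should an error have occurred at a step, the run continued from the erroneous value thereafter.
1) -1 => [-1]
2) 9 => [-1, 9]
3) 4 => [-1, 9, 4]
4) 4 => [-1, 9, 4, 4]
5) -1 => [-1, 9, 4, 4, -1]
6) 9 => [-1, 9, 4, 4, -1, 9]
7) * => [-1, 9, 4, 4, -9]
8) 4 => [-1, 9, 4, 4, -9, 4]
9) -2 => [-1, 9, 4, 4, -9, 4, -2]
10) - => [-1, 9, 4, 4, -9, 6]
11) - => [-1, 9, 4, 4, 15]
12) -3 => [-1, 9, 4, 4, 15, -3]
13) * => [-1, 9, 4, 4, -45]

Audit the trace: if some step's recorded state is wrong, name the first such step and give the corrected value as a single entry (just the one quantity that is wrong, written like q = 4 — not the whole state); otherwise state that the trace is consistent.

step 1: push -1: top = -1 -> exactly as logged
step 2: push 9: top = 9 -> matches
step 3: push 4: top = 4 -> same as recorded
step 4: push 4: top = 4 -> verified
step 5: push -1: top = -1 -> checks out
step 6: push 9: top = 9 -> matches
step 7: -1 * 9 = -9 -> no discrepancy
step 8: push 4: top = 4 -> agrees with the trace
step 9: push -2: top = -2 -> confirmed correct
step 10: 4 - -2 = 6 -> checks out
step 11: -9 - 6 = -15 -> the recorded entry deviates here
That makes step 11 the first incorrect line — top = -15 is what it should show.

step 11, top = -15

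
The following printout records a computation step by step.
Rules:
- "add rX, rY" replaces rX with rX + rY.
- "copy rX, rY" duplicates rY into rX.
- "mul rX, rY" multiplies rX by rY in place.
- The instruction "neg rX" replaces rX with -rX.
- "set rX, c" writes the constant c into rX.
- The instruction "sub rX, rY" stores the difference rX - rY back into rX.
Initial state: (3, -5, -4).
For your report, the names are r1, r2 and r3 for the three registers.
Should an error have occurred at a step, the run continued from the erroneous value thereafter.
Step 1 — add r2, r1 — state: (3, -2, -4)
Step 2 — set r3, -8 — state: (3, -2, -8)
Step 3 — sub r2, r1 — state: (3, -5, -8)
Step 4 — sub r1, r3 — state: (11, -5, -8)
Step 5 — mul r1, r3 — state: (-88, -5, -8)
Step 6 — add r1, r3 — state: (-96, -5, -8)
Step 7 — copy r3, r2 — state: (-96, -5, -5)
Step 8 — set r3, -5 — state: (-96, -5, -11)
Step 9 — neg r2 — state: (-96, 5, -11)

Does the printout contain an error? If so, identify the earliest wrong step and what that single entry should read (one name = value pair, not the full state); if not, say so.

1. r2 = -5 + 3 = -2 (checks out)
2. r3 = -8 (no discrepancy)
3. r2 = -2 - 3 = -5 (confirmed correct)
4. r1 = 3 - -8 = 11 (matches)
5. r1 = 11 * -8 = -88 (exactly as logged)
6. r1 = -88 + -8 = -96 (consistent with the printout)
7. r3 = -5 (agrees with the printout)
8. r3 = -5 (the entry is off here)
So the first discrepancy is step 8, where the right value is r3 = -5.

step 8, r3 = -5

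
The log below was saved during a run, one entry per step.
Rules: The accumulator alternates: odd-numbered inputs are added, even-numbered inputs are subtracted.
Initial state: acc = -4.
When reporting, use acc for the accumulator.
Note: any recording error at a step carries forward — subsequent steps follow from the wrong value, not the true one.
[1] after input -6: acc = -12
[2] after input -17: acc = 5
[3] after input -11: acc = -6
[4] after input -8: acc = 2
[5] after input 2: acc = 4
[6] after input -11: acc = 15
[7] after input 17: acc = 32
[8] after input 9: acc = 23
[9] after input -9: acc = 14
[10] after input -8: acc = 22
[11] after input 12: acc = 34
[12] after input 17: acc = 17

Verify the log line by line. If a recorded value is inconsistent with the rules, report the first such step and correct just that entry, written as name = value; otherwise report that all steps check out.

Recomputing the run from the initial state:
step 1: acc = -10
step 2: acc = 7
step 3: acc = -4
step 4: acc = 4
step 5: acc = 6
step 6: acc = 17
step 7: acc = 34
step 8: acc = 25
step 9: acc = 16
step 10: acc = 24
step 11: acc = 36
step 12: acc = 19
The first disagreement with the log is at step 1, where the value should be acc = -10.

step 1, acc = -10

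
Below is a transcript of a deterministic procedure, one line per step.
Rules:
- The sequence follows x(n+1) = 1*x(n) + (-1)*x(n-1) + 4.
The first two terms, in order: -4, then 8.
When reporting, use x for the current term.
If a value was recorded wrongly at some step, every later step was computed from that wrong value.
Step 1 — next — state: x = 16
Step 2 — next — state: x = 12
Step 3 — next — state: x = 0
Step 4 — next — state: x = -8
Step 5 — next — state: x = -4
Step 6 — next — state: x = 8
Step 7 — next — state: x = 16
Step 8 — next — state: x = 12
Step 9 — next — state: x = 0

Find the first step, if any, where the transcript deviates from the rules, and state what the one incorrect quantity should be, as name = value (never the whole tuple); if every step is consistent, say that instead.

no error

Recomputing the run from the initial state:
step 1: x = 16
step 2: x = 12
step 3: x = 0
step 4: x = -8
step 5: x = -4
step 6: x = 8
step 7: x = 16
step 8: x = 12
step 9: x = 0
This matches the transcript at every step.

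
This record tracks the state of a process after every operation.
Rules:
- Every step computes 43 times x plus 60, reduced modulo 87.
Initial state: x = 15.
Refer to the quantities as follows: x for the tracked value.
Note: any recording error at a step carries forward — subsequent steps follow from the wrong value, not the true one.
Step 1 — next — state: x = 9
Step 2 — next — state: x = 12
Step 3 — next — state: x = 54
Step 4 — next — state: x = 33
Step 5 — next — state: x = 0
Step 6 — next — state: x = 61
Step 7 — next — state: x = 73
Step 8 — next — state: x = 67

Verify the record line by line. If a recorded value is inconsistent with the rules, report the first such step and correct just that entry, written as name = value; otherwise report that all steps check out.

Step 1: x = (43*15 + 60) mod 87 = 9 — confirmed correct.
Step 2: x = (43*9 + 60) mod 87 = 12 — same as recorded.
Step 3: x = (43*12 + 60) mod 87 = 54 — agrees with the record.
Step 4: x = (43*54 + 60) mod 87 = 33 — verified.
Step 5: x = (43*33 + 60) mod 87 = 0 — in agreement.
Step 6: x = (43*0 + 60) mod 87 = 60 — the recorded entry deviates here.
The earliest wrong entry is at step 6: it should read x = 60.

step 6, x = 60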